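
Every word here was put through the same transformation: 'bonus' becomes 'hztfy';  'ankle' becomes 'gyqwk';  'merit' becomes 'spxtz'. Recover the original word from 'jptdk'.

dense

Shifts by position in bonus: pos 0: b→h (+6), pos 1: o→z (+11), pos 2: n→t (+6), pos 3: u→f (+11) — repeating every 2. It's a Vigenère-style cipher with numeric key [6,11]: position i shifts by key[i mod 2].
Undoing it on jptdk: j−6=d, p−11=e, t−6=n, d−11=s, k−6=e.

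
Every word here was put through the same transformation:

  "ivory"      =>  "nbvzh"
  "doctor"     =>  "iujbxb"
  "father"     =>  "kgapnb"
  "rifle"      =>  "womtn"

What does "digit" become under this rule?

In ivory: i→n is +5, v→b is +6, o→v is +7, r→z is +8 — the shift increases by 1 each position. Each letter shifts forward by (position + 5), i.e. 5, 6, 7, … — the shift grows by one for each successive letter.
For digit: d+5=i, i+6=o, g+7=n, i+8=q, t+9=c.

ionqc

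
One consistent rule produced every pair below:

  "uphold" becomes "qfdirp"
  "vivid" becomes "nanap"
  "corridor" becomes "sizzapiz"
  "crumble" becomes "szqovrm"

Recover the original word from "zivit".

robot

u(20)→q(16) and p(15)→f(5) fit y≡23x+24 (mod 26); the inverse of 23 mod 26 is 17. This is an affine cipher: with a=0,…,z=25, each position x becomes (23x+24) mod 26.
Reversing it on zivit: z(25)→17·(25−24)≡17=r; i(8)→17·(8−24)≡14=o; v(21)→17·(21−24)≡1=b; i(8)→17·(8−24)≡14=o; t(19)→17·(19−24)≡19=t (all mod 26).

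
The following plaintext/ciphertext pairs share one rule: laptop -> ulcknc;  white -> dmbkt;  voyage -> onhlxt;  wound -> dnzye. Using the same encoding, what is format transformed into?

ingjlk

This is an affine cipher: with a=0,…,z=25, each position x becomes (15x+11) mod 26.
On format: f(5)→15·5+11≡8=i; o(14)→15·14+11≡13=n; r(17)→15·17+11≡6=g; m(12)→15·12+11≡9=j; a(0)→15·0+11≡11=l; t(19)→15·19+11≡10=k (all mod 26).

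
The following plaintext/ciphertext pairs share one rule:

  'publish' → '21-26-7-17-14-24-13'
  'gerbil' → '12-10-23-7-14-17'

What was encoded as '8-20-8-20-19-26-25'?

p is letter #16 and maps to 21: an offset of 5. Letters become their 1-based position plus 5 (so a→6, b→7, …).
Undoing it on 8-20-8-20-19-26-25: 8→(8−5)÷1=3=c, 20→(20−5)÷1=15=o, 8→(8−5)÷1=3=c, 20→(20−5)÷1=15=o, 19→(19−5)÷1=14=n, 26→(26−5)÷1=21=u, 25→(25−5)÷1=20=t.

coconut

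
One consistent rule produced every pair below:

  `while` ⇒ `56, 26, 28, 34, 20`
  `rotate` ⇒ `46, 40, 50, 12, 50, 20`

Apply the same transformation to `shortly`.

48, 26, 40, 46, 50, 34, 60

With a=1..z=26, the number is 2·pos + 10.
On shortly: s=19→48, h=8→26, o=15→40, r=18→46, t=20→50, l=12→34, y=25→60.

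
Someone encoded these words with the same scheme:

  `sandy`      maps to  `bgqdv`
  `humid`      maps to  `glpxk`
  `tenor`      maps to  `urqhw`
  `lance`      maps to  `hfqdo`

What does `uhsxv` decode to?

The output letters match the input read backwards, each shifted +3: sandy reversed is ydnas. The word is reversed, then every letter is shifted forward by 3.
Decoding uhsxv: shift back: u−3=r, h−3=e, s−3=p, x−3=u, v−3=s → repus; then reverse → super.

super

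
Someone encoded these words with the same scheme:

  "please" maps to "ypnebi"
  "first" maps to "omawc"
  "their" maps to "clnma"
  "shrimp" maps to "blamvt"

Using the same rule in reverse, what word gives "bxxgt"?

Shifts by position in please: pos 0: p→y (+9), pos 1: l→p (+4), pos 2: e→n (+9), pos 3: a→e (+4) — repeating every 2. The shifts repeat in a cycle of length 2: positions 0,1,… shift by +9, +4, then the pattern repeats.
Decoding bxxgt: b−9=s, x−4=t, x−9=o, g−4=c, t−9=k.

stock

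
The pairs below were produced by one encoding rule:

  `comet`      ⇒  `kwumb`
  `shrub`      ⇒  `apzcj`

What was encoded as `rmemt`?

jewel

Compare letters: c→k is +8, o→w is +8, m→u is +8 — a constant shift. Every letter moves 8 places later in the alphabet, wrapping around z→a.
Decoding rmemt: r−8=j, m−8=e, e−8=w, m−8=e, t−8=l.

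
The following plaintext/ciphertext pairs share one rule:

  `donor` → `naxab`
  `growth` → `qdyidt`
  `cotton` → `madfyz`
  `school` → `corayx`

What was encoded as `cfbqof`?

Shifts by position in donor: pos 0: d→n (+10), pos 1: o→a (+12), pos 2: n→x (+10), pos 3: o→a (+12) — repeating every 2. It's a Vigenère-style cipher with numeric key [10,12]: position i shifts by key[i mod 2].
Reversing it on cfbqof: c−10=s, f−12=t, b−10=r, q−12=e, o−10=e, f−12=t.

street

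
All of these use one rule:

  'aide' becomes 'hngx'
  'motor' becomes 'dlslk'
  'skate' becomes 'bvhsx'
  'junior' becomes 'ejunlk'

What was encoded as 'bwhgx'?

Each letter's alphabet position (a=0..z=25) is mapped through 17·x+7 mod 26 — an affine cipher.
Reversing it on bwhgx: b(1)→23·(1−7)≡18=s; w(22)→23·(22−7)≡7=h; h(7)→23·(7−7)≡0=a; g(6)→23·(6−7)≡3=d; x(23)→23·(23−7)≡4=e (all mod 26).

shade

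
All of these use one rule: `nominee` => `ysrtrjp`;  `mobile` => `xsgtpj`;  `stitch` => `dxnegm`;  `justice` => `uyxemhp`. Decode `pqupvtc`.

Shifts by position in nominee: pos 0: n→y (+11), pos 1: o→s (+4), pos 2: m→r (+5), pos 3: i→t (+11), pos 4: n→r (+4), pos 5: e→j (+5) — repeating every 3. It's a Vigenère-style cipher with numeric key [11,4,5]: position i shifts by key[i mod 3].
Reversing it on pqupvtc: p−11=e, q−4=m, u−5=p, p−11=e, v−4=r, t−5=o, c−11=r.

emperor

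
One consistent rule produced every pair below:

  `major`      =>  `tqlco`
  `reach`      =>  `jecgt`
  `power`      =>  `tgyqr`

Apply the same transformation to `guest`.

vugwi

The output letters match the input read backwards, each shifted +2: major reversed is rojam. Read the word backwards and shift each letter +2.
Applying it to guest: reverse → tseug; then shift: t+2=v, s+2=u, e+2=g, u+2=w, g+2=i.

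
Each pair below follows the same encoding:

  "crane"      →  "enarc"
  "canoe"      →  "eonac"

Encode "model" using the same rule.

ledom

The output letters match the input read backwards: crane reversed is enarc. It's just the letters in reverse order.
For model: reverse → ledom.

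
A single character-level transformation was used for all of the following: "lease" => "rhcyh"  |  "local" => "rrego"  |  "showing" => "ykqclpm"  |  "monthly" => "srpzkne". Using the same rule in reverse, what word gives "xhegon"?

recall

A repeating key of period 3 is used — shifts +6, +3, +2 over and over.
Reversing it on xhegon: x−6=r, h−3=e, e−2=c, g−6=a, o−3=l, n−2=l.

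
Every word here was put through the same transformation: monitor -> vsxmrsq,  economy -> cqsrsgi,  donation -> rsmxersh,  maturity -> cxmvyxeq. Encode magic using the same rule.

gmkeq

Two steps: reverse the string, then apply a Caesar shift of +4.
For magic: reverse → cigam; then shift: c+4=g, i+4=m, g+4=k, a+4=e, m+4=q.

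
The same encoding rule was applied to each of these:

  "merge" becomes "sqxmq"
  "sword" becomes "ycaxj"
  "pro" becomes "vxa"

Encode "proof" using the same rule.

vxaal

The shift depends on letter class: consonant m→s is +6, but vowel e→q is +12. Vowels shift forward by 12 and consonants shift forward by 6.
On proof: p(cons)+6=v, r(cons)+6=x, o(vowel)+12=a, o(vowel)+12=a, f(cons)+6=l.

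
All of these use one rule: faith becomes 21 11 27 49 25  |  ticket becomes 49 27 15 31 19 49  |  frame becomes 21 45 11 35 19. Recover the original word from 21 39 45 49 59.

forty

With a=1..z=26, the number is 2·pos + 9.
Undoing it on 21 39 45 49 59: 21→(21−9)÷2=6=f, 39→(39−9)÷2=15=o, 45→(45−9)÷2=18=r, 49→(49−9)÷2=20=t, 59→(59−9)÷2=25=y.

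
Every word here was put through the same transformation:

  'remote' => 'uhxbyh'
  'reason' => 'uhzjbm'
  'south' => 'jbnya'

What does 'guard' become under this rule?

lnzus

r(17)→u(20) and e(4)→h(7) fit y≡15x+25 (mod 26); the inverse of 15 mod 26 is 7. Each letter's alphabet position (a=0..z=25) is mapped through 15·x+25 mod 26 — an affine cipher.
For guard: g(6)→15·6+25≡11=l; u(20)→15·20+25≡13=n; a(0)→15·0+25≡25=z; r(17)→15·17+25≡20=u; d(3)→15·3+25≡18=s (all mod 26).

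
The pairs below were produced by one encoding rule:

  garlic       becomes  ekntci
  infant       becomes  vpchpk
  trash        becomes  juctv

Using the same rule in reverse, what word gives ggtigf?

The word is reversed, then every letter is shifted forward by 2.
Decoding ggtigf: shift back: g−2=e, g−2=e, t−2=r, i−2=g, g−2=e, f−2=d → eerged; then reverse → degree.

degree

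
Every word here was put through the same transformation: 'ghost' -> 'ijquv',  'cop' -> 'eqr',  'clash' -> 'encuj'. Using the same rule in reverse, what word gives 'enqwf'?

cloud

Compare letters: g→i is +2, h→j is +2, o→q is +2 — a constant shift. Every letter moves 2 places later in the alphabet, wrapping around z→a.
Reversing it on enqwf: e−2=c, n−2=l, q−2=o, w−2=u, f−2=d.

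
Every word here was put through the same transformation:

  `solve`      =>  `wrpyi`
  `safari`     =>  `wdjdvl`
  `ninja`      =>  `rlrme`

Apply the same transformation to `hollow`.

lrposz

The shifts repeat in a cycle of length 2: positions 0,1,… shift by +4, +3, then the pattern repeats.
For hollow: h+4=l, o+3=r, l+4=p, l+3=o, o+4=s, w+3=z.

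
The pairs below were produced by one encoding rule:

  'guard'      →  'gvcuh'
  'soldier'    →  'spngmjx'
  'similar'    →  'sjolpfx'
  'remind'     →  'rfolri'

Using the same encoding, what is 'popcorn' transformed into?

In guard: g→g is +0, u→v is +1, a→c is +2, r→u is +3 — the shift increases by 1 each position. Each letter shifts forward by its position index (0, 1, 2, …) — the shift grows by one for each successive letter.
On popcorn: p+0=p, o+1=p, p+2=r, c+3=f, o+4=s, r+5=w, n+6=t.

pprfswt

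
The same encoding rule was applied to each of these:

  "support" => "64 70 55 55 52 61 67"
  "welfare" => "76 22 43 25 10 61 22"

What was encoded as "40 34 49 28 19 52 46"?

s(#19)→64 and u(#21)→70: differences scale by 3, so n = 3·pos + 7. Each letter becomes 3×(its alphabet position, a=1..z=26) + 7.
Decoding 40 34 49 28 19 52 46: 40→(40−7)÷3=11=k, 34→(34−7)÷3=9=i, 49→(49−7)÷3=14=n, 28→(28−7)÷3=7=g, 19→(19−7)÷3=4=d, 52→(52−7)÷3=15=o, 46→(46−7)÷3=13=m.

kingdom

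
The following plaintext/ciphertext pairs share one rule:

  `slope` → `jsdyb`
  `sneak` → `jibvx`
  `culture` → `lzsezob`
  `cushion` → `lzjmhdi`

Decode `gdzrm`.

dough

This is an affine cipher: with a=0,…,z=25, each position x becomes (21x+21) mod 26.
Undoing it on gdzrm: g(6)→5·(6−21)≡3=d; d(3)→5·(3−21)≡14=o; z(25)→5·(25−21)≡20=u; r(17)→5·(17−21)≡6=g; m(12)→5·(12−21)≡7=h (all mod 26).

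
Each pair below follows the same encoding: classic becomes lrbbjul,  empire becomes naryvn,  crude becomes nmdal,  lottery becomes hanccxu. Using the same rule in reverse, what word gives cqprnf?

The output letters match the input read backwards, each shifted +9: classic reversed is cissalc. Two steps: reverse the string, then apply a Caesar shift of +9.
Undoing it on cqprnf: shift back: c−9=t, q−9=h, p−9=g, r−9=i, n−9=e, f−9=w → thgiew; then reverse → weight.

weight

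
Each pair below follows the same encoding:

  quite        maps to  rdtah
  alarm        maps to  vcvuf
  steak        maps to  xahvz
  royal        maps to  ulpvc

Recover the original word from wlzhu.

q(16)→r(17) and u(20)→d(3) fit y≡3x+21 (mod 26); the inverse of 3 mod 26 is 9. Each letter's alphabet position (a=0..z=25) is mapped through 3·x+21 mod 26 — an affine cipher.
Reversing it on wlzhu: w(22)→9·(22−21)≡9=j; l(11)→9·(11−21)≡14=o; z(25)→9·(25−21)≡10=k; h(7)→9·(7−21)≡4=e; u(20)→9·(20−21)≡17=r (all mod 26).

joker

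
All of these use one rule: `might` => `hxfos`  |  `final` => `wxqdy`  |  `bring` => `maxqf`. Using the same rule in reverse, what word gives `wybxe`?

fluid

m(12)→h(7) and i(8)→x(23) fit y≡9x+3 (mod 26); the inverse of 9 mod 26 is 3. Treating letters as 0–25, the rule is x ↦ 9x + 3 (mod 26).
Reversing it on wybxe: w(22)→3·(22−3)≡5=f; y(24)→3·(24−3)≡11=l; b(1)→3·(1−3)≡20=u; x(23)→3·(23−3)≡8=i; e(4)→3·(4−3)≡3=d (all mod 26).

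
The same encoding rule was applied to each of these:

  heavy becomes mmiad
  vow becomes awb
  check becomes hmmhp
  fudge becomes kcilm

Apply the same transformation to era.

mwi

The shift depends on letter class: consonant h→m is +5, but vowel e→m is +8. The rule splits by letter class: vowels +8, consonants +5.
For era: e(vowel)+8=m, r(cons)+5=w, a(vowel)+8=i.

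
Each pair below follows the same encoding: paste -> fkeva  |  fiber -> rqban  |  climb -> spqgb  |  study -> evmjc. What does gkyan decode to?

p(15)→f(5) and a(0)→k(10) fit y≡17x+10 (mod 26); the inverse of 17 mod 26 is 23. Treating letters as 0–25, the rule is x ↦ 17x + 10 (mod 26).
Decoding gkyan: g(6)→23·(6−10)≡12=m; k(10)→23·(10−10)≡0=a; y(24)→23·(24−10)≡10=k; a(0)→23·(0−10)≡4=e; n(13)→23·(13−10)≡17=r (all mod 26).

maker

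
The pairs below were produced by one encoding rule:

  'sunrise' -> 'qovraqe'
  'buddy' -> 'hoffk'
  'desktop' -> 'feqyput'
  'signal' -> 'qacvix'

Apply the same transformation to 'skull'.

s(18)→q(16) and u(20)→o(14) fit y≡25x+8 (mod 26); the inverse of 25 mod 26 is 25. Treating letters as 0–25, the rule is x ↦ 25x + 8 (mod 26).
On skull: s(18)→25·18+8≡16=q; k(10)→25·10+8≡24=y; u(20)→25·20+8≡14=o; l(11)→25·11+8≡23=x; l(11)→25·11+8≡23=x (all mod 26).

qyoxx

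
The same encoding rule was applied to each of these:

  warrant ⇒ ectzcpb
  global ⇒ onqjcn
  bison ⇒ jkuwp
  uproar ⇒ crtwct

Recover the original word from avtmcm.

The shifts repeat in a cycle of length 3: positions 0,1,… shift by +8, +2, +2, then the pattern repeats.
Decoding avtmcm: a−8=s, v−2=t, t−2=r, m−8=e, c−2=a, m−2=k.

streak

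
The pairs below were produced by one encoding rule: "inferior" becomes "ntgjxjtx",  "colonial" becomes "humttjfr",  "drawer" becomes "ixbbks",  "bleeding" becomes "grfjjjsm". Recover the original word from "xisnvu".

script

A repeating key of period 3 is used — shifts +5, +6, +1 over and over.
Reversing it on xisnvu: x−5=s, i−6=c, s−1=r, n−5=i, v−6=p, u−1=t.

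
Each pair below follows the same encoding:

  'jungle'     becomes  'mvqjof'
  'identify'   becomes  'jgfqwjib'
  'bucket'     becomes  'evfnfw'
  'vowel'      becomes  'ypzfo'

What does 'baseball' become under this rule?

The shift depends on letter class: consonant j→m is +3, but vowel u→v is +1. The rule splits by letter class: vowels +1, consonants +3.
On baseball: b(cons)+3=e, a(vowel)+1=b, s(cons)+3=v, e(vowel)+1=f, b(cons)+3=e, a(vowel)+1=b, l(cons)+3=o, l(cons)+3=o.

ebvfeboo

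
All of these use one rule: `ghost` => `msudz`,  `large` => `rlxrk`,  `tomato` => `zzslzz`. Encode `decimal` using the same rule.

Shifts by position in ghost: pos 0: g→m (+6), pos 1: h→s (+11), pos 2: o→u (+6), pos 3: s→d (+11) — repeating every 2. It's a Vigenère-style cipher with numeric key [6,11]: position i shifts by key[i mod 2].
For decimal: d+6=j, e+11=p, c+6=i, i+11=t, m+6=s, a+11=l, l+6=r.

jpitslr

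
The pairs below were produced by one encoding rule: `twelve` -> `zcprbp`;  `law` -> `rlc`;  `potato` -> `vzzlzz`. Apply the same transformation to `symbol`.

yeshzr

The shift depends on letter class: consonant t→z is +6, but vowel e→p is +11. The rule splits by letter class: vowels +11, consonants +6.
For symbol: s(cons)+6=y, y(cons)+6=e, m(cons)+6=s, b(cons)+6=h, o(vowel)+11=z, l(cons)+6=r.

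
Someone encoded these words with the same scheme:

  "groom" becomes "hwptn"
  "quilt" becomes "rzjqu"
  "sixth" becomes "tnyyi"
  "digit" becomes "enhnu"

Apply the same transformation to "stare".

tybwf

Shifts by position in groom: pos 0: g→h (+1), pos 1: r→w (+5), pos 2: o→p (+1), pos 3: o→t (+5) — repeating every 2. A repeating key of period 2 is used — shifts +1, +5 over and over.
For stare: s+1=t, t+5=y, a+1=b, r+5=w, e+1=f.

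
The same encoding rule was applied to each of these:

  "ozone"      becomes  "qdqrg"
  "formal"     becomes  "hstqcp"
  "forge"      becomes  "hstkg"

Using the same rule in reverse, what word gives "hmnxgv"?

filter

Shifts by position in ozone: pos 0: o→q (+2), pos 1: z→d (+4), pos 2: o→q (+2), pos 3: n→r (+4) — repeating every 2. The shifts repeat in a cycle of length 2: positions 0,1,… shift by +2, +4, then the pattern repeats.
Reversing it on hmnxgv: h−2=f, m−4=i, n−2=l, x−4=t, g−2=e, v−4=r.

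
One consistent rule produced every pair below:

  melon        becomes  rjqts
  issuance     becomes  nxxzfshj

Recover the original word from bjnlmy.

weight

Compare letters: m→r is +5, e→j is +5, l→q is +5 — a constant shift. Every letter moves 5 places later in the alphabet, wrapping around z→a.
Decoding bjnlmy: b−5=w, j−5=e, n−5=i, l−5=g, m−5=h, y−5=t.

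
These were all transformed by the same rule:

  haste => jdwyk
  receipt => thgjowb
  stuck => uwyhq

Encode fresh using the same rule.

Letter i (0-indexed) is shifted by i+2, so successive shifts are 2, 3, 4, ….
On fresh: f+2=h, r+3=u, e+4=i, s+5=x, h+6=n.

huixn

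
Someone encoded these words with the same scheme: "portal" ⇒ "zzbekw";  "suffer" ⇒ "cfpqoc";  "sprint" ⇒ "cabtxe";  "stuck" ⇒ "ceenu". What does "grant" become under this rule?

The shifts repeat in a cycle of length 2: positions 0,1,… shift by +10, +11, then the pattern repeats.
Applying it to grant: g+10=q, r+11=c, a+10=k, n+11=y, t+10=d.

qckyd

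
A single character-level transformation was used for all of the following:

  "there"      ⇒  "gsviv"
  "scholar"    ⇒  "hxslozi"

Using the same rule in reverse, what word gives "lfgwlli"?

Each letter is replaced by its mirror in the alphabet: a↔z, b↔y, c↔x, and so on (the Atbash cipher).
Reversing it on lfgwlli: l↔o, f↔u, g↔t, w↔d, l↔o, l↔o, i↔r.

outdoor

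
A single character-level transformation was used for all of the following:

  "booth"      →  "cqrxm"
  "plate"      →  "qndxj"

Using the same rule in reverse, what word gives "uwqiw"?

tuner

The shift increases by 1 at each position, starting from +1: 1, 2, 3, ….
Undoing it on uwqiw: u−1=t, w−2=u, q−3=n, i−4=e, w−5=r.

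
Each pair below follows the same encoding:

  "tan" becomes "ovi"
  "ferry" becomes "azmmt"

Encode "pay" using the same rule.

Compare letters: t→o is +21, a→v is +21, n→i is +21 — a constant shift. This is a Caesar cipher with shift 21.
Applying it to pay: p+21=k, a+21=v, y+21=t.

kvt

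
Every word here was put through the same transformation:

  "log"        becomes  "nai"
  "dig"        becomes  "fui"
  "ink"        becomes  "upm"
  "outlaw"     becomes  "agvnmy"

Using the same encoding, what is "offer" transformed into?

The shift depends on letter class: consonant l→n is +2, but vowel o→a is +12. Two shifts are in play — +12 for a/e/i/o/u, +2 for every other letter.
Applying it to offer: o(vowel)+12=a, f(cons)+2=h, f(cons)+2=h, e(vowel)+12=q, r(cons)+2=t.

ahhqt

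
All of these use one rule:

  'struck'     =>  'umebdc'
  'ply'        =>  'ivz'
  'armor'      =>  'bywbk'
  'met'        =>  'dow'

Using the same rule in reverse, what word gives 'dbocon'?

Two steps: reverse the string, then apply a Caesar shift of +10.
Decoding dbocon: shift back: d−10=t, b−10=r, o−10=e, c−10=s, o−10=e, n−10=d → tresed; then reverse → desert.

desert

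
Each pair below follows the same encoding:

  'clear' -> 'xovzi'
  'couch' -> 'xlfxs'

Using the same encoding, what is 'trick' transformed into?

girxp

Each pair mirrors across the alphabet (c↔x, l↔o, e↔v): positions sum to 25. This is the alphabet-reversal cipher (Atbash): a becomes z, b becomes y, etc.
On trick: t↔g, r↔i, i↔r, c↔x, k↔p.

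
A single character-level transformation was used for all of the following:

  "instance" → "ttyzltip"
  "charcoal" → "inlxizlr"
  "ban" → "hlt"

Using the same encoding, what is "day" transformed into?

The rule splits by letter class: vowels +11, consonants +6.
Applying it to day: d(cons)+6=j, a(vowel)+11=l, y(cons)+6=e.

jle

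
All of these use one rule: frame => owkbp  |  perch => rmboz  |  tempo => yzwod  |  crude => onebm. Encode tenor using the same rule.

The output letters match the input read backwards, each shifted +10: frame reversed is emarf. The word is reversed, then every letter is shifted forward by 10.
Applying it to tenor: reverse → ronet; then shift: r+10=b, o+10=y, n+10=x, e+10=o, t+10=d.

byxod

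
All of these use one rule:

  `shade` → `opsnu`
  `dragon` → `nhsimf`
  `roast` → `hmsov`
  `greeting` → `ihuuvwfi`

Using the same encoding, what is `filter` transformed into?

s(18)→o(14) and h(7)→p(15) fit y≡7x+18 (mod 26); the inverse of 7 mod 26 is 15. This is an affine cipher: with a=0,…,z=25, each position x becomes (7x+18) mod 26.
Applying it to filter: f(5)→7·5+18≡1=b; i(8)→7·8+18≡22=w; l(11)→7·11+18≡17=r; t(19)→7·19+18≡21=v; e(4)→7·4+18≡20=u; r(17)→7·17+18≡7=h (all mod 26).

bwrvuh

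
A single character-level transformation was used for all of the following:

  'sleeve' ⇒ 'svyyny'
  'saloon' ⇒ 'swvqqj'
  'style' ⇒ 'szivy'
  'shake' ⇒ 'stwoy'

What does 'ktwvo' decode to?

chalk

s(18)→s(18) and l(11)→v(21) fit y≡7x+22 (mod 26); the inverse of 7 mod 26 is 15. Each letter's alphabet position (a=0..z=25) is mapped through 7·x+22 mod 26 — an affine cipher.
Decoding ktwvo: k(10)→15·(10−22)≡2=c; t(19)→15·(19−22)≡7=h; w(22)→15·(22−22)≡0=a; v(21)→15·(21−22)≡11=l; o(14)→15·(14−22)≡10=k (all mod 26).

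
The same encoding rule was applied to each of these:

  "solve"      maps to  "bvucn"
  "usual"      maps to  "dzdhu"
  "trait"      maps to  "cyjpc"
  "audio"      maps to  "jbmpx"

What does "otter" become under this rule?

xacla

Shifts by position in solve: pos 0: s→b (+9), pos 1: o→v (+7), pos 2: l→u (+9), pos 3: v→c (+7) — repeating every 2. A repeating key of period 2 is used — shifts +9, +7 over and over.
On otter: o+9=x, t+7=a, t+9=c, e+7=l, r+9=a.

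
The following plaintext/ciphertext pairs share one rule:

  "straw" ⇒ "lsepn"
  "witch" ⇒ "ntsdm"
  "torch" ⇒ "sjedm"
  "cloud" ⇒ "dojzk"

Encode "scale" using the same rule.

ldpor

Each letter's alphabet position (a=0..z=25) is mapped through 7·x+15 mod 26 — an affine cipher.
On scale: s(18)→7·18+15≡11=l; c(2)→7·2+15≡3=d; a(0)→7·0+15≡15=p; l(11)→7·11+15≡14=o; e(4)→7·4+15≡17=r (all mod 26).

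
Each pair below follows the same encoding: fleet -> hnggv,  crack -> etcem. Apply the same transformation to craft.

etchv

Compare letters: f→h is +2, l→n is +2, e→g is +2 — a constant shift. Every letter moves 2 places later in the alphabet, wrapping around z→a.
On craft: c+2=e, r+2=t, a+2=c, f+2=h, t+2=v.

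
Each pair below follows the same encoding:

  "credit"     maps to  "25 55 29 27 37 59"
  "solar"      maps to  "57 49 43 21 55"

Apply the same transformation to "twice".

With a=1..z=26, the number is 2·pos + 19.
Applying it to twice: t=20→59, w=23→65, i=9→37, c=3→25, e=5→29.

59 65 37 25 29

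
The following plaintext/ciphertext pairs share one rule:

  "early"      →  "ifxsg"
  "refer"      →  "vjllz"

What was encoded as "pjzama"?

Letter i (0-indexed) is shifted by i+4, so successive shifts are 4, 5, 6, ….
Reversing it on pjzama: p−4=l, j−5=e, z−6=t, a−7=t, m−8=e, a−9=r.

letter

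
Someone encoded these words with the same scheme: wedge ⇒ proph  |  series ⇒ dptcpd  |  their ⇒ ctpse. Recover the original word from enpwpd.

select

The output letters match the input read backwards, each shifted +11: wedge reversed is egdew. Two steps: reverse the string, then apply a Caesar shift of +11.
Undoing it on enpwpd: shift back: e−11=t, n−11=c, p−11=e, w−11=l, p−11=e, d−11=s → tceles; then reverse → select.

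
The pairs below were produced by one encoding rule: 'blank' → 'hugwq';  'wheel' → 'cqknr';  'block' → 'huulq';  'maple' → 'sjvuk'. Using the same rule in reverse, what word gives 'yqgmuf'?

shadow

Shifts by position in blank: pos 0: b→h (+6), pos 1: l→u (+9), pos 2: a→g (+6), pos 3: n→w (+9) — repeating every 2. It's a Vigenère-style cipher with numeric key [6,9]: position i shifts by key[i mod 2].
Undoing it on yqgmuf: y−6=s, q−9=h, g−6=a, m−9=d, u−6=o, f−9=w.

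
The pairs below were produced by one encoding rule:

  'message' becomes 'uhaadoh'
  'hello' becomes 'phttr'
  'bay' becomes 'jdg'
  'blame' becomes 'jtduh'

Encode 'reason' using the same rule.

zhdarv

Vowels shift forward by 3 and consonants shift forward by 8.
For reason: r(cons)+8=z, e(vowel)+3=h, a(vowel)+3=d, s(cons)+8=a, o(vowel)+3=r, n(cons)+8=v.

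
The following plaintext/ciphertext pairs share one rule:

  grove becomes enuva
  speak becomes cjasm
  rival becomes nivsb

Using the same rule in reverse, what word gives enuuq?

groom

g(6)→e(4) and r(17)→n(13) fit y≡15x+18 (mod 26); the inverse of 15 mod 26 is 7. This is an affine cipher: with a=0,…,z=25, each position x becomes (15x+18) mod 26.
Reversing it on enuuq: e(4)→7·(4−18)≡6=g; n(13)→7·(13−18)≡17=r; u(20)→7·(20−18)≡14=o; u(20)→7·(20−18)≡14=o; q(16)→7·(16−18)≡12=m (all mod 26).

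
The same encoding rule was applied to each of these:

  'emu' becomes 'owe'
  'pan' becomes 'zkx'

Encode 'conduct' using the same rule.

myxnemd

Each letter is shifted forward by 10 in the alphabet (a Caesar shift of +10).
On conduct: c+10=m, o+10=y, n+10=x, d+10=n, u+10=e, c+10=m, t+10=d.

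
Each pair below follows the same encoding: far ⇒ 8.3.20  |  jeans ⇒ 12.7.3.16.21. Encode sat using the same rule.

21.3.22

f is letter #6 and maps to 8: an offset of 2. The number is (letter's place in the alphabet, a=1) + 2.
Applying it to sat: s=19→21, a=1→3, t=20→22.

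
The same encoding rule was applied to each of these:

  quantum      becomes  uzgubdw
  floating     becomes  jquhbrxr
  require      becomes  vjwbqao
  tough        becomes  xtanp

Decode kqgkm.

glade

In quantum: q→u is +4, u→z is +5, a→g is +6, n→u is +7 — the shift increases by 1 each position. The shift increases by 1 at each position, starting from +4: 4, 5, 6, ….
Decoding kqgkm: k−4=g, q−5=l, g−6=a, k−7=d, m−8=e.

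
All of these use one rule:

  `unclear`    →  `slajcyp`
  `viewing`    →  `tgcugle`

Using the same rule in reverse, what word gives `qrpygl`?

Compare letters: u→s is +24, n→l is +24, c→a is +24 — a constant shift. Each letter is shifted forward by 24 in the alphabet (a Caesar shift of +24).
Reversing it on qrpygl: q−24=s, r−24=t, p−24=r, y−24=a, g−24=i, l−24=n.

strain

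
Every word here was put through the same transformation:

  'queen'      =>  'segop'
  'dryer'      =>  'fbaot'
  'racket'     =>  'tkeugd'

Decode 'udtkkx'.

strain

Shifts by position in queen: pos 0: q→s (+2), pos 1: u→e (+10), pos 2: e→g (+2), pos 3: e→o (+10) — repeating every 2. The shifts repeat in a cycle of length 2: positions 0,1,… shift by +2, +10, then the pattern repeats.
Undoing it on udtkkx: u−2=s, d−10=t, t−2=r, k−10=a, k−2=i, x−10=n.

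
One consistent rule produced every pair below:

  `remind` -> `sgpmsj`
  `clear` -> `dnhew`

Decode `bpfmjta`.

In remind: r→s is +1, e→g is +2, m→p is +3, i→m is +4 — the shift increases by 1 each position. Each letter shifts forward by (position + 1), i.e. 1, 2, 3, … — the shift grows by one for each successive letter.
Reversing it on bpfmjta: b−1=a, p−2=n, f−3=c, m−4=i, j−5=e, t−6=n, a−7=t.

ancient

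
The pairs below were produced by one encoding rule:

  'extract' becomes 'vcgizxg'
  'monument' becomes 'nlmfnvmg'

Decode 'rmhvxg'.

insect

Each pair mirrors across the alphabet (e↔v, x↔c, t↔g): positions sum to 25. Each letter is replaced by its mirror in the alphabet: a↔z, b↔y, c↔x, and so on (the Atbash cipher).
Reversing it on rmhvxg: r↔i, m↔n, h↔s, v↔e, x↔c, g↔t.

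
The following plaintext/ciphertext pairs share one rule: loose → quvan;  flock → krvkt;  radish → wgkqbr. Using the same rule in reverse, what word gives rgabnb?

matter

In loose: l→q is +5, o→u is +6, o→v is +7, s→a is +8 — the shift increases by 1 each position. The shift increases by 1 at each position, starting from +5: 5, 6, 7, ….
Undoing it on rgabnb: r−5=m, g−6=a, a−7=t, b−8=t, n−9=e, b−10=r.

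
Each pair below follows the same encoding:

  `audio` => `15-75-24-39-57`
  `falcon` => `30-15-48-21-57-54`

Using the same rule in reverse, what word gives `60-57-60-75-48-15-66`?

The formula is n = 3×(alphabet index, a=1) + 12.
Decoding 60-57-60-75-48-15-66: 60→(60−12)÷3=16=p, 57→(57−12)÷3=15=o, 60→(60−12)÷3=16=p, 75→(75−12)÷3=21=u, 48→(48−12)÷3=12=l, 15→(15−12)÷3=1=a, 66→(66−12)÷3=18=r.

popular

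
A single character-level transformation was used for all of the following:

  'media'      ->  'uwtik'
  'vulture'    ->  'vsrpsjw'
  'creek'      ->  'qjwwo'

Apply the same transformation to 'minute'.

This is an affine cipher: with a=0,…,z=25, each position x becomes (3x+10) mod 26.
Applying it to minute: m(12)→3·12+10≡20=u; i(8)→3·8+10≡8=i; n(13)→3·13+10≡23=x; u(20)→3·20+10≡18=s; t(19)→3·19+10≡15=p; e(4)→3·4+10≡22=w (all mod 26).

uixspw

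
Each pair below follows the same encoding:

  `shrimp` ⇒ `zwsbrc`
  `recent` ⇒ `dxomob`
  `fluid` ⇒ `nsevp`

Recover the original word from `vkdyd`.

The output letters match the input read backwards, each shifted +10: shrimp reversed is pmirhs. Read the word backwards and shift each letter +10.
Undoing it on vkdyd: shift back: v−10=l, k−10=a, d−10=t, y−10=o, d−10=t → latot; then reverse → total.

total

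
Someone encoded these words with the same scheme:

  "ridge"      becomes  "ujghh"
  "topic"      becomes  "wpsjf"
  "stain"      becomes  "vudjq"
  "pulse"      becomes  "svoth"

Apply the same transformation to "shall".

The shifts repeat in a cycle of length 2: positions 0,1,… shift by +3, +1, then the pattern repeats.
On shall: s+3=v, h+1=i, a+3=d, l+1=m, l+3=o.

vidmo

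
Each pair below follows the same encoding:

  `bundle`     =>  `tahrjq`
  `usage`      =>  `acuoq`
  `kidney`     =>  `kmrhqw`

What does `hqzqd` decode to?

never

b(1)→t(19) and u(20)→a(0) fit y≡25x+20 (mod 26); the inverse of 25 mod 26 is 25. Treating letters as 0–25, the rule is x ↦ 25x + 20 (mod 26).
Decoding hqzqd: h(7)→25·(7−20)≡13=n; q(16)→25·(16−20)≡4=e; z(25)→25·(25−20)≡21=v; q(16)→25·(16−20)≡4=e; d(3)→25·(3−20)≡17=r (all mod 26).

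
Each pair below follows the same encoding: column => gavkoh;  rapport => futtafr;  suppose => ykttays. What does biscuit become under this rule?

nqygkqr

c(2)→g(6) and o(14)→a(0) fit y≡19x+20 (mod 26); the inverse of 19 mod 26 is 11. Each letter's alphabet position (a=0..z=25) is mapped through 19·x+20 mod 26 — an affine cipher.
On biscuit: b(1)→19·1+20≡13=n; i(8)→19·8+20≡16=q; s(18)→19·18+20≡24=y; c(2)→19·2+20≡6=g; u(20)→19·20+20≡10=k; i(8)→19·8+20≡16=q; t(19)→19·19+20≡17=r (all mod 26).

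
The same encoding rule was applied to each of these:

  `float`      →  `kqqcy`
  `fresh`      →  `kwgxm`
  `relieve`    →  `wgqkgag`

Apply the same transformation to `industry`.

ksiwxywd

The rule splits by letter class: vowels +2, consonants +5.
For industry: i(vowel)+2=k, n(cons)+5=s, d(cons)+5=i, u(vowel)+2=w, s(cons)+5=x, t(cons)+5=y, r(cons)+5=w, y(cons)+5=d.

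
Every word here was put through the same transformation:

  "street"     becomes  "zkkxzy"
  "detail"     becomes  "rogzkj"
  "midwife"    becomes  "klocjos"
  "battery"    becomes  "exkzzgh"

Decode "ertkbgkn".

Two steps: reverse the string, then apply a Caesar shift of +6.
Decoding ertkbgkn: shift back: e−6=y, r−6=l, t−6=n, k−6=e, b−6=v, g−6=a, k−6=e, n−6=h → ylnevaeh; then reverse → heavenly.

heavenly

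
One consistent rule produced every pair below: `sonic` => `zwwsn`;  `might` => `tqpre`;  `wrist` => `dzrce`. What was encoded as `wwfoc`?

In sonic: s→z is +7, o→w is +8, n→w is +9, i→s is +10 — the shift increases by 1 each position. Each letter shifts forward by (position + 7), i.e. 7, 8, 9, … — the shift grows by one for each successive letter.
Decoding wwfoc: w−7=p, w−8=o, f−9=w, o−10=e, c−11=r.

power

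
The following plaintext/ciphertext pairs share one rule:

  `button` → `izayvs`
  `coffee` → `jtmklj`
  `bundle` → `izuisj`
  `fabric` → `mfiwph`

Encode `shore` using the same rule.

zmvwl

Shifts by position in button: pos 0: b→i (+7), pos 1: u→z (+5), pos 2: t→a (+7), pos 3: t→y (+5) — repeating every 2. A repeating key of period 2 is used — shifts +7, +5 over and over.
For shore: s+7=z, h+5=m, o+7=v, r+5=w, e+7=l.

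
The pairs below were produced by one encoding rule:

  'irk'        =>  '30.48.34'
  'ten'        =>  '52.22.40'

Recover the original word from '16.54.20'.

bud

i(#9)→30 and r(#18)→48: differences scale by 2, so n = 2·pos + 12. With a=1..z=26, the number is 2·pos + 12.
Undoing it on 16.54.20: 16→(16−12)÷2=2=b, 54→(54−12)÷2=21=u, 20→(20−12)÷2=4=d.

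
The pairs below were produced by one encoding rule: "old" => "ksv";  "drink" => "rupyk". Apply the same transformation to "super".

The output letters match the input read backwards, each shifted +7: old reversed is dlo. Two steps: reverse the string, then apply a Caesar shift of +7.
For super: reverse → repus; then shift: r+7=y, e+7=l, p+7=w, u+7=b, s+7=z.

ylwbz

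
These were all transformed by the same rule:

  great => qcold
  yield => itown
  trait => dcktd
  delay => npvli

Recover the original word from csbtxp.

It's a Vigenère-style cipher with numeric key [10,11]: position i shifts by key[i mod 2].
Decoding csbtxp: c−10=s, s−11=h, b−10=r, t−11=i, x−10=n, p−11=e.

shrine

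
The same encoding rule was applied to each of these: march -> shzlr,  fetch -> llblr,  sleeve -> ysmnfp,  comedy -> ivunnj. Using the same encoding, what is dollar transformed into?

In march: m→s is +6, a→h is +7, r→z is +8, c→l is +9 — the shift increases by 1 each position. Each letter shifts forward by (position + 6), i.e. 6, 7, 8, … — the shift grows by one for each successive letter.
On dollar: d+6=j, o+7=v, l+8=t, l+9=u, a+10=k, r+11=c.

jvtukc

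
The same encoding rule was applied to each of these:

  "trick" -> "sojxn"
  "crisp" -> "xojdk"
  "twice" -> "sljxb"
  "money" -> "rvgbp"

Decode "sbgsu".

tenth

t(19)→s(18) and r(17)→o(14) fit y≡15x+19 (mod 26); the inverse of 15 mod 26 is 7. Each letter's alphabet position (a=0..z=25) is mapped through 15·x+19 mod 26 — an affine cipher.
Undoing it on sbgsu: s(18)→7·(18−19)≡19=t; b(1)→7·(1−19)≡4=e; g(6)→7·(6−19)≡13=n; s(18)→7·(18−19)≡19=t; u(20)→7·(20−19)≡7=h (all mod 26).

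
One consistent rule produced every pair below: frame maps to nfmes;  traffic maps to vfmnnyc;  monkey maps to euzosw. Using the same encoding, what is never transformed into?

zslsf

f(5)→n(13) and r(17)→f(5) fit y≡21x+12 (mod 26); the inverse of 21 mod 26 is 5. Treating letters as 0–25, the rule is x ↦ 21x + 12 (mod 26).
Applying it to never: n(13)→21·13+12≡25=z; e(4)→21·4+12≡18=s; v(21)→21·21+12≡11=l; e(4)→21·4+12≡18=s; r(17)→21·17+12≡5=f (all mod 26).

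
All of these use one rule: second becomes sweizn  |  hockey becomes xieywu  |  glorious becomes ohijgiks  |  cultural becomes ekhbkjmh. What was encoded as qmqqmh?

mammal

s(18)→s(18) and e(4)→w(22) fit y≡9x+12 (mod 26); the inverse of 9 mod 26 is 3. Treating letters as 0–25, the rule is x ↦ 9x + 12 (mod 26).
Reversing it on qmqqmh: q(16)→3·(16−12)≡12=m; m(12)→3·(12−12)≡0=a; q(16)→3·(16−12)≡12=m; q(16)→3·(16−12)≡12=m; m(12)→3·(12−12)≡0=a; h(7)→3·(7−12)≡11=l (all mod 26).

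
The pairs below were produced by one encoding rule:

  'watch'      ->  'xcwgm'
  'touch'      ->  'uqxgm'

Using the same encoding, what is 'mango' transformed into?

ncqkt

In watch: w→x is +1, a→c is +2, t→w is +3, c→g is +4 — the shift increases by 1 each position. Letter i (0-indexed) is shifted by i+1, so successive shifts are 1, 2, 3, ….
On mango: m+1=n, a+2=c, n+3=q, g+4=k, o+5=t.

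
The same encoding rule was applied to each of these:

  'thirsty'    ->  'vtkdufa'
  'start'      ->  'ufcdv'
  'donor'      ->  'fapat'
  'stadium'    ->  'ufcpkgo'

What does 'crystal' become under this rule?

edaevmn

Shifts by position in thirsty: pos 0: t→v (+2), pos 1: h→t (+12), pos 2: i→k (+2), pos 3: r→d (+12) — repeating every 2. It's a Vigenère-style cipher with numeric key [2,12]: position i shifts by key[i mod 2].
On crystal: c+2=e, r+12=d, y+2=a, s+12=e, t+2=v, a+12=m, l+2=n.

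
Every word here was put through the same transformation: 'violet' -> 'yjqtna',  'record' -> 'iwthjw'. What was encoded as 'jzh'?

The output letters match the input read backwards, each shifted +5: violet reversed is teloiv. The word is reversed, then every letter is shifted forward by 5.
Undoing it on jzh: shift back: j−5=e, z−5=u, h−5=c → euc; then reverse → cue.

cue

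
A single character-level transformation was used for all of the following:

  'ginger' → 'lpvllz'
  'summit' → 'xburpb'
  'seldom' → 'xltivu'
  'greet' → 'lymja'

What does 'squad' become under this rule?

xxcfk

Shifts by position in ginger: pos 0: g→l (+5), pos 1: i→p (+7), pos 2: n→v (+8), pos 3: g→l (+5), pos 4: e→l (+7), pos 5: r→z (+8) — repeating every 3. It's a Vigenère-style cipher with numeric key [5,7,8]: position i shifts by key[i mod 3].
For squad: s+5=x, q+7=x, u+8=c, a+5=f, d+7=k.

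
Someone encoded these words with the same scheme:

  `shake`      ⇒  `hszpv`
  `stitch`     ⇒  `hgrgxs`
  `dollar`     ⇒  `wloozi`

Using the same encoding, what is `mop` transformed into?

nlk

Each letter is replaced by its mirror in the alphabet: a↔z, b↔y, c↔x, and so on (the Atbash cipher).
Applying it to mop: m↔n, o↔l, p↔k.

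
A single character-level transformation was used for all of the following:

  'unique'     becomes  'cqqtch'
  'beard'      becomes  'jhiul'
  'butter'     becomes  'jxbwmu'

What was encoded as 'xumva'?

Shifts by position in unique: pos 0: u→c (+8), pos 1: n→q (+3), pos 2: i→q (+8), pos 3: q→t (+3) — repeating every 2. A repeating key of period 2 is used — shifts +8, +3 over and over.
Undoing it on xumva: x−8=p, u−3=r, m−8=e, v−3=s, a−8=s.

press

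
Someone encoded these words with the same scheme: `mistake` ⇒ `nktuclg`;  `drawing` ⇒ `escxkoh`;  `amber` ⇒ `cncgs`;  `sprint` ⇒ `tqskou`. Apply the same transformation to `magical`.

The shift depends on letter class: consonant m→n is +1, but vowel i→k is +2. The rule splits by letter class: vowels +2, consonants +1.
On magical: m(cons)+1=n, a(vowel)+2=c, g(cons)+1=h, i(vowel)+2=k, c(cons)+1=d, a(vowel)+2=c, l(cons)+1=m.

nchkdcm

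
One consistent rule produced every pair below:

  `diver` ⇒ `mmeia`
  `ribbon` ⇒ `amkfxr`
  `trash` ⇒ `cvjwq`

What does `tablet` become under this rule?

cekpnx

Shifts by position in diver: pos 0: d→m (+9), pos 1: i→m (+4), pos 2: v→e (+9), pos 3: e→i (+4) — repeating every 2. It's a Vigenère-style cipher with numeric key [9,4]: position i shifts by key[i mod 2].
Applying it to tablet: t+9=c, a+4=e, b+9=k, l+4=p, e+9=n, t+4=x.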